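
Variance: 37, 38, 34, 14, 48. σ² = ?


Mean = 34.2000
Squared deviations: 7.8400, 14.4400, 0.0400, 408.0400, 190.4400
Sum = 620.8000
Variance = 620.8000/5 = 124.1600

Variance = 124.1600


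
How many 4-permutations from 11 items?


P(11,4) = 11!/7!
= 39916800/5040
= 7920

P(11,4) = 7920


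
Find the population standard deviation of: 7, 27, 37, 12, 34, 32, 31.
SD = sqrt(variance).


Mean = 25.7143
Variance = 114.7755
SD = sqrt(114.7755) = 10.7133

SD = 10.7133


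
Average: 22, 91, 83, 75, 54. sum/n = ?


Sum = 22 + 91 + 83 + 75 + 54 = 325
n = 5
Mean = 325/5 = 65.0000

Mean = 65.0000


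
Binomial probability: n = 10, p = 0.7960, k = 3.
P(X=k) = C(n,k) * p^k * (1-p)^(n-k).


C(10,3) = 120
p^3 = 0.504358
(1-p)^7 = 1.470318e-05
P = 120 * 0.504358 * 1.470318e-05 = 0.0009

P(X=3) = 0.0009


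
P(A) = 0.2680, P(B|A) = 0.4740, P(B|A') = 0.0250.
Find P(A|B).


P(B) = P(B|A)*P(A) + P(B|A')*P(A')
= 0.4740*0.2680 + 0.0250*0.7320
= 0.127032 + 0.018300 = 0.145332
P(A|B) = 0.127032/0.145332 = 0.8741

P(A|B) = 0.8741


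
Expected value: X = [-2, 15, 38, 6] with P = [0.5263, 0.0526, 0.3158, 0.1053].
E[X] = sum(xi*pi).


E[X] = -2*0.5263 + 15*0.0526 + 38*0.3158 + 6*0.1053
= -1.0526 + 0.7890 + 12.0004 + 0.6318
= 12.3686

E[X] = 12.3686


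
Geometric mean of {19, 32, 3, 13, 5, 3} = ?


Product = 19 × 32 × 3 × 13 × 5 × 3 = 355680
GM = 355680^(1/6) = 8.4174

GM = 8.4174


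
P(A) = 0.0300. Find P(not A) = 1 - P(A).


P(not A) = 1 - 0.0300 = 0.9700

P(not A) = 0.9700


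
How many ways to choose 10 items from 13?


C(13,10) = 13!/(10! × 3!)
= 6227020800/(3628800 × 6)
= 286

C(13,10) = 286


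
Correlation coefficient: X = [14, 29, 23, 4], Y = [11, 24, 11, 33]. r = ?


Mean X = 17.5000, Mean Y = 19.7500
SD X = 9.447222, SD Y = 9.310612
Cov = -36.875000
r = -36.875000/(9.447222*9.310612) = -0.4192

r = -0.4192


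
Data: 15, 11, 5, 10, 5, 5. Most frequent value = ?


Frequencies: 5:3, 10:1, 11:1, 15:1
Max frequency = 3
Mode = 5

Mode = 5


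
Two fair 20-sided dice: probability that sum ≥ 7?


Total outcomes = 20×20 = 400
Favorable (sum ≥ 7): 385
P = 385/400 = 0.9625

P = 0.9625


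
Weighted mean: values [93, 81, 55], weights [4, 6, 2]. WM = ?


Numerator = 93*4 + 81*6 + 55*2 = 968
Denominator = 4 + 6 + 2 = 12
WM = 968/12 = 80.6667

WM = 80.6667


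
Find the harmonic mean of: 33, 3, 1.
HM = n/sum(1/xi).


Sum of reciprocals = 1/33 + 1/3 + 1/1 = 1.363636
HM = 3/1.363636 = 2.2000

HM = 2.2000


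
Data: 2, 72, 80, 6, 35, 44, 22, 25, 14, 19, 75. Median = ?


Sorted: 2, 6, 14, 19, 22, 25, 35, 44, 72, 75, 80
n = 11 (odd)
Middle value = 25

Median = 25


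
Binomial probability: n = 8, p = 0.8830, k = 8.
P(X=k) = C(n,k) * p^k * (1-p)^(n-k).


C(8,8) = 1
p^8 = 0.369561
(1-p)^0 = 1.000000
P = 1 * 0.369561 * 1.000000 = 0.3696

P(X=8) = 0.3696


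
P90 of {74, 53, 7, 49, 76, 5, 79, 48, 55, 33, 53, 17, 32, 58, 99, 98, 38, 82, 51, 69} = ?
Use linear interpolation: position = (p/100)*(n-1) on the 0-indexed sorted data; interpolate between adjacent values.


Sorted: 5, 7, 17, 32, 33, 38, 48, 49, 51, 53, 53, 55, 58, 69, 74, 76, 79, 82, 98, 99
n = 20
Index = 90/100 * 19 = 17.1000
Lower = data[17] = 82, Upper = data[18] = 98
P90 = 82 + 0.1000*(16) = 83.6000

P90 = 83.6000


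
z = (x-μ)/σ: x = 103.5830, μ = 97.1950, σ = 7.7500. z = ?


z = (103.5830 - 97.1950)/7.7500
= 6.3880/7.7500
= 0.8243

z = 0.8243


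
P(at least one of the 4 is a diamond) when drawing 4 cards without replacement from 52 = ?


P(at least one) = 1 - P(none)
P(none) = (39/52) × (38/51) × (37/50) × (36/49) = 0.303818
P(at least one) = 1 - 0.303818 = 0.6962

P = 0.6962


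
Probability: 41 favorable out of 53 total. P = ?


P = 41/53 = 0.7736

P = 0.7736


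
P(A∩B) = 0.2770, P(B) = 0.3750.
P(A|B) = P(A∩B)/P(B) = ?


P(A|B) = 0.2770/0.3750 = 0.7387

P(A|B) = 0.7387


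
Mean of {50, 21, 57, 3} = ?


Sum = 50 + 21 + 57 + 3 = 131
n = 4
Mean = 131/4 = 32.7500

Mean = 32.7500


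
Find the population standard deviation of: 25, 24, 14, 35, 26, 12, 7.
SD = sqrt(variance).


Mean = 20.4286
Variance = 81.3878
SD = sqrt(81.3878) = 9.0215

SD = 9.0215


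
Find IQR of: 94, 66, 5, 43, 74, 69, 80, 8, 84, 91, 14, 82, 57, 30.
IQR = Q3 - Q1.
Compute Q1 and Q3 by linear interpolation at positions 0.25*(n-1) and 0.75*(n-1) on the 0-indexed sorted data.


Sorted: 5, 8, 14, 30, 43, 57, 66, 69, 74, 80, 82, 84, 91, 94
Q1 (25th %ile) = 33.2500
Q3 (75th %ile) = 81.5000
IQR = 81.5000 - 33.2500 = 48.2500

IQR = 48.2500


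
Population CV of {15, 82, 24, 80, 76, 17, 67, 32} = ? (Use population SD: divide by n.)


Mean = 49.1250
SD = 27.8318
CV = (27.8318/49.1250)*100 = 56.6551%

CV = 56.6551%


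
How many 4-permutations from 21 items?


P(21,4) = 21!/17!
= 51090942171709440000/355687428096000
= 143640

P(21,4) = 143640


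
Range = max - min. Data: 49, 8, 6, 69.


Max = 69, Min = 6
Range = 69 - 6 = 63

Range = 63


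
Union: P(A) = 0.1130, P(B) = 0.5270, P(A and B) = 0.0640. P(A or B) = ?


P(A∪B) = 0.1130 + 0.5270 - 0.0640
= 0.6400 - 0.0640
= 0.5760

P(A∪B) = 0.5760


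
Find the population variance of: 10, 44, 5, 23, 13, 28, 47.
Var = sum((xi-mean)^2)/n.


Mean = 24.2857
Squared deviations: 204.0816, 388.6531, 371.9388, 1.6531, 127.3673, 13.7959, 515.9388
Sum = 1623.4286
Variance = 1623.4286/7 = 231.9184

Variance = 231.9184


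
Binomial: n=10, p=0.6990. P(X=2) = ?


C(10,2) = 45
p^2 = 0.488601
(1-p)^8 = 6.738015e-05
P = 45 * 0.488601 * 6.738015e-05 = 0.0015

P(X=2) = 0.0015


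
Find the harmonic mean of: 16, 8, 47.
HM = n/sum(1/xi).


Sum of reciprocals = 1/16 + 1/8 + 1/47 = 0.208777
HM = 3/0.208777 = 14.3694

HM = 14.3694


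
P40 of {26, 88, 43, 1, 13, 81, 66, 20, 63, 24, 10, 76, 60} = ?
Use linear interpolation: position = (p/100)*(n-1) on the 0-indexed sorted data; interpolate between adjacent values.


Sorted: 1, 10, 13, 20, 24, 26, 43, 60, 63, 66, 76, 81, 88
n = 13
Index = 40/100 * 12 = 4.8000
Lower = data[4] = 24, Upper = data[5] = 26
P40 = 24 + 0.8000*(2) = 25.6000

P40 = 25.6000


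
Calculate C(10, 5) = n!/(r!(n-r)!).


C(10,5) = 10!/(5! × 5!)
= 3628800/(120 × 120)
= 252

C(10,5) = 252


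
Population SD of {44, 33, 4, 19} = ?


Mean = 25.0000
Variance = 225.5000
SD = sqrt(225.5000) = 15.0167

SD = 15.0167


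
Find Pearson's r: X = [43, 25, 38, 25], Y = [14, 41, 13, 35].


Mean X = 32.7500, Mean Y = 25.7500
SD X = 7.949057, SD Y = 12.437343
Cov = -94.312500
r = -94.312500/(7.949057*12.437343) = -0.9540

r = -0.9540


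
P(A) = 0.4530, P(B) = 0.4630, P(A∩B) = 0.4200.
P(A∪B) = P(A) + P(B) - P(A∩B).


P(A∪B) = 0.4530 + 0.4630 - 0.4200
= 0.9160 - 0.4200
= 0.4960

P(A∪B) = 0.4960


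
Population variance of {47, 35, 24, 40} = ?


Mean = 36.5000
Squared deviations: 110.2500, 2.2500, 156.2500, 12.2500
Sum = 281.0000
Variance = 281.0000/4 = 70.2500

Variance = 70.2500


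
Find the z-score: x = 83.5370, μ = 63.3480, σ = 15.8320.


z = (83.5370 - 63.3480)/15.8320
= 20.1890/15.8320
= 1.2752

z = 1.2752


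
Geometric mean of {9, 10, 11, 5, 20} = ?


Product = 9 × 10 × 11 × 5 × 20 = 99000
GM = 99000^(1/5) = 9.9799

GM = 9.9799


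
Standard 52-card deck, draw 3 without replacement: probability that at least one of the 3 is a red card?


P(at least one) = 1 - P(none)
P(none) = (26/52) × (25/51) × (24/50) = 0.117647
P(at least one) = 1 - 0.117647 = 0.8824

P = 0.8824


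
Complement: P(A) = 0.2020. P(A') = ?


P(not A) = 1 - 0.2020 = 0.7980

P(not A) = 0.7980


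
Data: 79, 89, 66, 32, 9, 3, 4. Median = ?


Sorted: 3, 4, 9, 32, 66, 79, 89
n = 7 (odd)
Middle value = 32

Median = 32


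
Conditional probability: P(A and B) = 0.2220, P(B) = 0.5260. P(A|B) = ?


P(A|B) = 0.2220/0.5260 = 0.4221

P(A|B) = 0.4221


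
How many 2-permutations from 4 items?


P(4,2) = 4!/2!
= 24/2
= 12

P(4,2) = 12


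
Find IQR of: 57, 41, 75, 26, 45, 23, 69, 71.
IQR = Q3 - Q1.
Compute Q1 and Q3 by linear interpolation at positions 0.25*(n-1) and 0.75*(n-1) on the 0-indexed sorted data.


Sorted: 23, 26, 41, 45, 57, 69, 71, 75
Q1 (25th %ile) = 37.2500
Q3 (75th %ile) = 69.5000
IQR = 69.5000 - 37.2500 = 32.2500

IQR = 32.2500


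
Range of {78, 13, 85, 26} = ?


Max = 85, Min = 13
Range = 85 - 13 = 72

Range = 72


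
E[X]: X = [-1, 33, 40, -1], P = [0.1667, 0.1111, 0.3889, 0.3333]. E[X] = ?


E[X] = -1*0.1667 + 33*0.1111 + 40*0.3889 - 1*0.3333
= -0.1667 + 3.6663 + 15.5560 - 0.3333
= 18.7223

E[X] = 18.7223


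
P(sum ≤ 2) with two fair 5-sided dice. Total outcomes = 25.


Total outcomes = 5×5 = 25
Favorable (sum ≤ 2): 1
P = 1/25 = 0.0400

P = 0.0400


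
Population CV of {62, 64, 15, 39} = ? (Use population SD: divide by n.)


Mean = 45.0000
SD = 19.9123
CV = (19.9123/45.0000)*100 = 44.2496%

CV = 44.2496%


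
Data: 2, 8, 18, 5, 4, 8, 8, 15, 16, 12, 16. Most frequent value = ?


Frequencies: 2:1, 4:1, 5:1, 8:3, 12:1, 15:1, 16:2, 18:1
Max frequency = 3
Mode = 8

Mode = 8


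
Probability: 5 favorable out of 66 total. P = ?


P = 5/66 = 0.0758

P = 0.0758


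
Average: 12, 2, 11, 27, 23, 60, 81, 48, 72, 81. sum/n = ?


Sum = 12 + 2 + 11 + 27 + 23 + 60 + 81 + 48 + 72 + 81 = 417
n = 10
Mean = 417/10 = 41.7000

Mean = 41.7000


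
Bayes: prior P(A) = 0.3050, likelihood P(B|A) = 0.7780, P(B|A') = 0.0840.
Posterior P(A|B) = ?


P(B) = P(B|A)*P(A) + P(B|A')*P(A')
= 0.7780*0.3050 + 0.0840*0.6950
= 0.237290 + 0.058380 = 0.295670
P(A|B) = 0.237290/0.295670 = 0.8026

P(A|B) = 0.8026


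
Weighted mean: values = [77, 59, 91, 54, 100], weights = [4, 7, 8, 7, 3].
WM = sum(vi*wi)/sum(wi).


Numerator = 77*4 + 59*7 + 91*8 + 54*7 + 100*3 = 2127
Denominator = 4 + 7 + 8 + 7 + 3 = 29
WM = 2127/29 = 73.3448

WM = 73.3448


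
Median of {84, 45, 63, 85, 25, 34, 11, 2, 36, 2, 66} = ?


Sorted: 2, 2, 11, 25, 34, 36, 45, 63, 66, 84, 85
n = 11 (odd)
Middle value = 36

Median = 36


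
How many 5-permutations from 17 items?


P(17,5) = 17!/12!
= 355687428096000/479001600
= 742560

P(17,5) = 742560


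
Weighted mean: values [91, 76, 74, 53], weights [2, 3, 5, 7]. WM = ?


Numerator = 91*2 + 76*3 + 74*5 + 53*7 = 1151
Denominator = 2 + 3 + 5 + 7 = 17
WM = 1151/17 = 67.7059

WM = 67.7059


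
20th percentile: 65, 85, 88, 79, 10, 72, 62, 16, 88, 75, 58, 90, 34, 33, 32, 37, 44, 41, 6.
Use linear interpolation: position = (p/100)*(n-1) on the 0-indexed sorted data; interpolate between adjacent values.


Sorted: 6, 10, 16, 32, 33, 34, 37, 41, 44, 58, 62, 65, 72, 75, 79, 85, 88, 88, 90
n = 19
Index = 20/100 * 18 = 3.6000
Lower = data[3] = 32, Upper = data[4] = 33
P20 = 32 + 0.6000*(1) = 32.6000

P20 = 32.6000


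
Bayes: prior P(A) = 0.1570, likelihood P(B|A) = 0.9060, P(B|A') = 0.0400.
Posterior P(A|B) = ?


P(B) = P(B|A)*P(A) + P(B|A')*P(A')
= 0.9060*0.1570 + 0.0400*0.8430
= 0.142242 + 0.033720 = 0.175962
P(A|B) = 0.142242/0.175962 = 0.8084

P(A|B) = 0.8084


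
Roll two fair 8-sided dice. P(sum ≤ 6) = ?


Total outcomes = 8×8 = 64
Favorable (sum ≤ 6): 15
P = 15/64 = 0.2344

P = 0.2344


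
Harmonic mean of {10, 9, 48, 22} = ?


Sum of reciprocals = 1/10 + 1/9 + 1/48 + 1/22 = 0.277399
HM = 4/0.277399 = 14.4197

HM = 14.4197


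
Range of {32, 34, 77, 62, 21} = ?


Max = 77, Min = 21
Range = 77 - 21 = 56

Range = 56


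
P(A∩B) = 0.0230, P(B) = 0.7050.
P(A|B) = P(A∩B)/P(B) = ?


P(A|B) = 0.0230/0.7050 = 0.0326

P(A|B) = 0.0326


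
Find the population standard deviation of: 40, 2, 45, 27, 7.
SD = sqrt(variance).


Mean = 24.2000
Variance = 295.7600
SD = sqrt(295.7600) = 17.1977

SD = 17.1977


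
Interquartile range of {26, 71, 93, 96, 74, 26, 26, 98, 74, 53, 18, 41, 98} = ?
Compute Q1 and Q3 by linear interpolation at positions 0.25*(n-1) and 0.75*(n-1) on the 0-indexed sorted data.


Sorted: 18, 26, 26, 26, 41, 53, 71, 74, 74, 93, 96, 98, 98
Q1 (25th %ile) = 26.0000
Q3 (75th %ile) = 93.0000
IQR = 93.0000 - 26.0000 = 67.0000

IQR = 67.0000


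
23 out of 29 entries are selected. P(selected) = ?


P = 23/29 = 0.7931

P = 0.7931


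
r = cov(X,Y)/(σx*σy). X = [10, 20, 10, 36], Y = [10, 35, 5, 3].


Mean X = 19.0000, Mean Y = 13.2500
SD X = 10.630146, SD Y = 12.813567
Cov = -12.250000
r = -12.250000/(10.630146*12.813567) = -0.0899

r = -0.0899


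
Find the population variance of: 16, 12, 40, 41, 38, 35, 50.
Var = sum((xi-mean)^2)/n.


Mean = 33.1429
Squared deviations: 293.8776, 447.0204, 47.0204, 61.7347, 23.5918, 3.4490, 284.1633
Sum = 1160.8571
Variance = 1160.8571/7 = 165.8367

Variance = 165.8367


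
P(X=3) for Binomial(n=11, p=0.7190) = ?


C(11,3) = 165
p^3 = 0.371695
(1-p)^8 = 3.887322e-05
P = 165 * 0.371695 * 3.887322e-05 = 0.0024

P(X=3) = 0.0024


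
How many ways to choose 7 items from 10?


C(10,7) = 10!/(7! × 3!)
= 3628800/(5040 × 6)
= 120

C(10,7) = 120


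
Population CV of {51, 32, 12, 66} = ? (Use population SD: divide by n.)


Mean = 40.2500
SD = 20.2778
CV = (20.2778/40.2500)*100 = 50.3795%

CV = 50.3795%


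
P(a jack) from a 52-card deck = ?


4 jacks in 52 cards
P = 4/52 = 0.0769

P = 0.0769


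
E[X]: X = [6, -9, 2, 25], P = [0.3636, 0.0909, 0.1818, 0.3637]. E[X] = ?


E[X] = 6*0.3636 - 9*0.0909 + 2*0.1818 + 25*0.3637
= 2.1816 - 0.8181 + 0.3636 + 9.0925
= 10.8196

E[X] = 10.8196


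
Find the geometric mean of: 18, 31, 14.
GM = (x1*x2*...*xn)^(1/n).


Product = 18 × 31 × 14 = 7812
GM = 7812^(1/3) = 19.8421

GM = 19.8421


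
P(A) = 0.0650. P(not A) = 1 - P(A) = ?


P(not A) = 1 - 0.0650 = 0.9350

P(not A) = 0.9350


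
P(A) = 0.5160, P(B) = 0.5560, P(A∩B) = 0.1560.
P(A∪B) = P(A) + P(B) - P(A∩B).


P(A∪B) = 0.5160 + 0.5560 - 0.1560
= 1.0720 - 0.1560
= 0.9160

P(A∪B) = 0.9160


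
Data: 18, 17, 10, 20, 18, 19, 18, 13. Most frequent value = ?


Frequencies: 10:1, 13:1, 17:1, 18:3, 19:1, 20:1
Max frequency = 3
Mode = 18

Mode = 18


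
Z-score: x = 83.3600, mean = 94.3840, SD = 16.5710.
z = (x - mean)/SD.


z = (83.3600 - 94.3840)/16.5710
= -11.0240/16.5710
= -0.6653

z = -0.6653


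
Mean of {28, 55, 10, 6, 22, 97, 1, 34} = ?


Sum = 28 + 55 + 10 + 6 + 22 + 97 + 1 + 34 = 253
n = 8
Mean = 253/8 = 31.6250

Mean = 31.6250


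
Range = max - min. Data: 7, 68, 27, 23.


Max = 68, Min = 7
Range = 68 - 7 = 61

Range = 61


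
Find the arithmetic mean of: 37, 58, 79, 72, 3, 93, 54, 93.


Sum = 37 + 58 + 79 + 72 + 3 + 93 + 54 + 93 = 489
n = 8
Mean = 489/8 = 61.1250

Mean = 61.1250


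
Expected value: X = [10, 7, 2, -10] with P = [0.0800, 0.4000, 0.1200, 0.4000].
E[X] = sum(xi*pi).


E[X] = 10*0.0800 + 7*0.4000 + 2*0.1200 - 10*0.4000
= 0.8000 + 2.8000 + 0.2400 - 4.0000
= -0.1600

E[X] = -0.1600


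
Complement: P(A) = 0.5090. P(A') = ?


P(not A) = 1 - 0.5090 = 0.4910

P(not A) = 0.4910


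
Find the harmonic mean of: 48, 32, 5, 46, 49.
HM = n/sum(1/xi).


Sum of reciprocals = 1/48 + 1/32 + 1/5 + 1/46 + 1/49 = 0.294231
HM = 5/0.294231 = 16.9935

HM = 16.9935


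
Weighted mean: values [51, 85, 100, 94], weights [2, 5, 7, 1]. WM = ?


Numerator = 51*2 + 85*5 + 100*7 + 94*1 = 1321
Denominator = 2 + 5 + 7 + 1 = 15
WM = 1321/15 = 88.0667

WM = 88.0667


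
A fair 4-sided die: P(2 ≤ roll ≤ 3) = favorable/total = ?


Favorable outcomes (2 ≤ roll ≤ 3): 2
Total outcomes = 4
P = 2/4 = 0.5000

P = 0.5000


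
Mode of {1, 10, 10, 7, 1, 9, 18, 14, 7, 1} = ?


Frequencies: 1:3, 7:2, 9:1, 10:2, 14:1, 18:1
Max frequency = 3
Mode = 1

Mode = 1


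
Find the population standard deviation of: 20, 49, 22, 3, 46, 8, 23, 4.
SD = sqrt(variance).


Mean = 21.8750
Variance = 273.8594
SD = sqrt(273.8594) = 16.5487

SD = 16.5487


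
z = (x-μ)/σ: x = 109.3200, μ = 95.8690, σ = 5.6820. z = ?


z = (109.3200 - 95.8690)/5.6820
= 13.4510/5.6820
= 2.3673

z = 2.3673


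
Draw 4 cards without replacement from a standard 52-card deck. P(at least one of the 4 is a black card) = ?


P(at least one) = 1 - P(none)
P(none) = (26/52) × (25/51) × (24/50) × (23/49) = 0.055222
P(at least one) = 1 - 0.055222 = 0.9448

P = 0.9448


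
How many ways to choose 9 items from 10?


C(10,9) = 10!/(9! × 1!)
= 3628800/(362880 × 1)
= 10

C(10,9) = 10


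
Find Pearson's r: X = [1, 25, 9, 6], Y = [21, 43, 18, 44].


Mean X = 10.2500, Mean Y = 31.5000
SD X = 8.982622, SD Y = 12.051971
Cov = 57.625000
r = 57.625000/(8.982622*12.051971) = 0.5323

r = 0.5323


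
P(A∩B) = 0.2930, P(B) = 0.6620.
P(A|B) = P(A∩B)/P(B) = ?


P(A|B) = 0.2930/0.6620 = 0.4426

P(A|B) = 0.4426


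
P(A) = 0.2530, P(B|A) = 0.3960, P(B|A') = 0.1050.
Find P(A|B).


P(B) = P(B|A)*P(A) + P(B|A')*P(A')
= 0.3960*0.2530 + 0.1050*0.7470
= 0.100188 + 0.078435 = 0.178623
P(A|B) = 0.100188/0.178623 = 0.5609

P(A|B) = 0.5609


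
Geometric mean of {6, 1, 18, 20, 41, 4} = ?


Product = 6 × 1 × 18 × 20 × 41 × 4 = 354240
GM = 354240^(1/6) = 8.4117

GM = 8.4117


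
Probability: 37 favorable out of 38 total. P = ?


P = 37/38 = 0.9737

P = 0.9737


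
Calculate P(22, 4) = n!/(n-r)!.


P(22,4) = 22!/18!
= 1124000727777607680000/6402373705728000
= 175560

P(22,4) = 175560


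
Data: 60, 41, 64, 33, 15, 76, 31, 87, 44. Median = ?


Sorted: 15, 31, 33, 41, 44, 60, 64, 76, 87
n = 9 (odd)
Middle value = 44

Median = 44


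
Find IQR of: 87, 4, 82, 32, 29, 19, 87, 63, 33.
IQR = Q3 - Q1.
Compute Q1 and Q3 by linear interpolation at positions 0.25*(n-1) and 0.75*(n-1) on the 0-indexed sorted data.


Sorted: 4, 19, 29, 32, 33, 63, 82, 87, 87
Q1 (25th %ile) = 29.0000
Q3 (75th %ile) = 82.0000
IQR = 82.0000 - 29.0000 = 53.0000

IQR = 53.0000


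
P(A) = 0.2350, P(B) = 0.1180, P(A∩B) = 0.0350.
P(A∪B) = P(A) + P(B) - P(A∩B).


P(A∪B) = 0.2350 + 0.1180 - 0.0350
= 0.3530 - 0.0350
= 0.3180

P(A∪B) = 0.3180


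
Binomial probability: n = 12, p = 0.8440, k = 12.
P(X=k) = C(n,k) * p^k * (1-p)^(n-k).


C(12,12) = 1
p^12 = 0.130650
(1-p)^0 = 1.000000
P = 1 * 0.130650 * 1.000000 = 0.1306

P(X=12) = 0.1306


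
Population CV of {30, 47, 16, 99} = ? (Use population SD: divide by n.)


Mean = 48.0000
SD = 31.4245
CV = (31.4245/48.0000)*100 = 65.4677%

CV = 65.4677%


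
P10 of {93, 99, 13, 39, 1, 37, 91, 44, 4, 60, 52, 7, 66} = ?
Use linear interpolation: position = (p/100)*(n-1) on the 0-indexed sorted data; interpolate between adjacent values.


Sorted: 1, 4, 7, 13, 37, 39, 44, 52, 60, 66, 91, 93, 99
n = 13
Index = 10/100 * 12 = 1.2000
Lower = data[1] = 4, Upper = data[2] = 7
P10 = 4 + 0.2000*(3) = 4.6000

P10 = 4.6000


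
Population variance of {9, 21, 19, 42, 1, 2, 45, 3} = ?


Mean = 17.7500
Squared deviations: 76.5625, 10.5625, 1.5625, 588.0625, 280.5625, 248.0625, 742.5625, 217.5625
Sum = 2165.5000
Variance = 2165.5000/8 = 270.6875

Variance = 270.6875


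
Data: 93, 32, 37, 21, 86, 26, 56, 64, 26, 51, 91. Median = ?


Sorted: 21, 26, 26, 32, 37, 51, 56, 64, 86, 91, 93
n = 11 (odd)
Middle value = 51

Median = 51


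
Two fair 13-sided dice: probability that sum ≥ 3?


Total outcomes = 13×13 = 169
Favorable (sum ≥ 3): 168
P = 168/169 = 0.9941

P = 0.9941


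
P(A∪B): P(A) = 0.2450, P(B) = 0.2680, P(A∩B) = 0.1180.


P(A∪B) = 0.2450 + 0.2680 - 0.1180
= 0.5130 - 0.1180
= 0.3950

P(A∪B) = 0.3950


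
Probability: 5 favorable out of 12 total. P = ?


P = 5/12 = 0.4167

P = 0.4167


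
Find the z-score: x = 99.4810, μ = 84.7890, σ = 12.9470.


z = (99.4810 - 84.7890)/12.9470
= 14.6920/12.9470
= 1.1348

z = 1.1348


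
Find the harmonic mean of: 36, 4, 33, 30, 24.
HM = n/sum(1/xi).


Sum of reciprocals = 1/36 + 1/4 + 1/33 + 1/30 + 1/24 = 0.383081
HM = 5/0.383081 = 13.0521

HM = 13.0521


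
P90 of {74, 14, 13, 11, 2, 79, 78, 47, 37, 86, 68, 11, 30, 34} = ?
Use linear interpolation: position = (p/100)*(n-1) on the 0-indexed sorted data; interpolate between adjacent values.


Sorted: 2, 11, 11, 13, 14, 30, 34, 37, 47, 68, 74, 78, 79, 86
n = 14
Index = 90/100 * 13 = 11.7000
Lower = data[11] = 78, Upper = data[12] = 79
P90 = 78 + 0.7000*(1) = 78.7000

P90 = 78.7000


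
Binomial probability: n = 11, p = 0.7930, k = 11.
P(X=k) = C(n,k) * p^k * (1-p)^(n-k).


C(11,11) = 1
p^11 = 0.077984
(1-p)^0 = 1.000000
P = 1 * 0.077984 * 1.000000 = 0.0780

P(X=11) = 0.0780


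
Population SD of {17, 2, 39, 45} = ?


Mean = 25.7500
Variance = 296.6875
SD = sqrt(296.6875) = 17.2246

SD = 17.2246


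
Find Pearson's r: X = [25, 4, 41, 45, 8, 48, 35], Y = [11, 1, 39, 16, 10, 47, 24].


Mean X = 29.4286, Mean Y = 21.1429
SD X = 16.378184, SD Y = 15.375570
Cov = 202.653061
r = 202.653061/(16.378184*15.375570) = 0.8047

r = 0.8047


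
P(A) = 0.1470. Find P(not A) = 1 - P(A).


P(not A) = 1 - 0.1470 = 0.8530

P(not A) = 0.8530


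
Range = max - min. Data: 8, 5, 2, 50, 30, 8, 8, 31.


Max = 50, Min = 2
Range = 50 - 2 = 48

Range = 48


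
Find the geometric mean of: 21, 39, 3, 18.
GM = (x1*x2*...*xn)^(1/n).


Product = 21 × 39 × 3 × 18 = 44226
GM = 44226^(1/4) = 14.5017

GM = 14.5017


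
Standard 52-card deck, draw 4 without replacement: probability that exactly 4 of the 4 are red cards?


Hypergeometric: P(X=4) = C(26,4)·C(26,0) / C(52,4)
= 14950 × 1 / 270725
= 14950/270725 = 0.0552

P = 0.0552


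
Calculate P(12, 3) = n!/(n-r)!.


P(12,3) = 12!/9!
= 479001600/362880
= 1320

P(12,3) = 1320


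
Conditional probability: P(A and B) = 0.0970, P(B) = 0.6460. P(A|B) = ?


P(A|B) = 0.0970/0.6460 = 0.1502

P(A|B) = 0.1502


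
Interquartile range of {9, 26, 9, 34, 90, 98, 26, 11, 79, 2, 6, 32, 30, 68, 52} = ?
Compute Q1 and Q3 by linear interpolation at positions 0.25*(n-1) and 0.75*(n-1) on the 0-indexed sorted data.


Sorted: 2, 6, 9, 9, 11, 26, 26, 30, 32, 34, 52, 68, 79, 90, 98
Q1 (25th %ile) = 10.0000
Q3 (75th %ile) = 60.0000
IQR = 60.0000 - 10.0000 = 50.0000

IQR = 50.0000


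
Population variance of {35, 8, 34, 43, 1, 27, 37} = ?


Mean = 26.4286
Squared deviations: 73.4694, 339.6122, 57.3265, 274.6122, 646.6122, 0.3265, 111.7551
Sum = 1503.7143
Variance = 1503.7143/7 = 214.8163

Variance = 214.8163


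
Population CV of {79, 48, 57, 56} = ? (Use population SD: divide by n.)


Mean = 60.0000
SD = 11.5109
CV = (11.5109/60.0000)*100 = 19.1848%

CV = 19.1848%


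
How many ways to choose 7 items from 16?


C(16,7) = 16!/(7! × 9!)
= 20922789888000/(5040 × 362880)
= 11440

C(16,7) = 11440


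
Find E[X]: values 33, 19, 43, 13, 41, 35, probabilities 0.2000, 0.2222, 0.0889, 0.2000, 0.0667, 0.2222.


E[X] = 33*0.2000 + 19*0.2222 + 43*0.0889 + 13*0.2000 + 41*0.0667 + 35*0.2222
= 6.6000 + 4.2218 + 3.8227 + 2.6000 + 2.7347 + 7.7770
= 27.7562

E[X] = 27.7562


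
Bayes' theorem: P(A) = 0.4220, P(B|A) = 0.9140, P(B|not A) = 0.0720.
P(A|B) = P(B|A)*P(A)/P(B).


P(B) = P(B|A)*P(A) + P(B|A')*P(A')
= 0.9140*0.4220 + 0.0720*0.5780
= 0.385708 + 0.041616 = 0.427324
P(A|B) = 0.385708/0.427324 = 0.9026

P(A|B) = 0.9026


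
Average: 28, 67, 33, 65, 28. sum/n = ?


Sum = 28 + 67 + 33 + 65 + 28 = 221
n = 5
Mean = 221/5 = 44.2000

Mean = 44.2000


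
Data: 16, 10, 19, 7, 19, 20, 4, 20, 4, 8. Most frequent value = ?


Frequencies: 4:2, 7:1, 8:1, 10:1, 16:1, 19:2, 20:2
Max frequency = 2
Mode = 4, 19, 20

Mode = 4, 19, 20


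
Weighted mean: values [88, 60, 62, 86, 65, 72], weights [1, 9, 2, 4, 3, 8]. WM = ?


Numerator = 88*1 + 60*9 + 62*2 + 86*4 + 65*3 + 72*8 = 1867
Denominator = 1 + 9 + 2 + 4 + 3 + 8 = 27
WM = 1867/27 = 69.1481

WM = 69.1481


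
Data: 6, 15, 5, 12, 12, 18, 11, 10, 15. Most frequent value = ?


Frequencies: 5:1, 6:1, 10:1, 11:1, 12:2, 15:2, 18:1
Max frequency = 2
Mode = 12, 15

Mode = 12, 15


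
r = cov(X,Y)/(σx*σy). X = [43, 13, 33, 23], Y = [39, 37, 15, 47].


Mean X = 28.0000, Mean Y = 34.5000
SD X = 11.180340, SD Y = 11.863811
Cov = -32.500000
r = -32.500000/(11.180340*11.863811) = -0.2450

r = -0.2450


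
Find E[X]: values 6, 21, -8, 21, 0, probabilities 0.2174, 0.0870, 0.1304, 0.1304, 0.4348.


E[X] = 6*0.2174 + 21*0.0870 - 8*0.1304 + 21*0.1304 + 0*0.4348
= 1.3044 + 1.8270 - 1.0432 + 2.7384 + 0
= 4.8266

E[X] = 4.8266


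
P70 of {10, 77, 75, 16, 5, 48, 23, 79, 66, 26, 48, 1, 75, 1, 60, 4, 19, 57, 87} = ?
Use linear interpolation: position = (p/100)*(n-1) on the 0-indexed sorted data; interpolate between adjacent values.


Sorted: 1, 1, 4, 5, 10, 16, 19, 23, 26, 48, 48, 57, 60, 66, 75, 75, 77, 79, 87
n = 19
Index = 70/100 * 18 = 12.6000
Lower = data[12] = 60, Upper = data[13] = 66
P70 = 60 + 0.6000*(6) = 63.6000

P70 = 63.6000


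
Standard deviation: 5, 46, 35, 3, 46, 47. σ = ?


Mean = 30.3333
Variance = 363.2222
SD = sqrt(363.2222) = 19.0584

SD = 19.0584


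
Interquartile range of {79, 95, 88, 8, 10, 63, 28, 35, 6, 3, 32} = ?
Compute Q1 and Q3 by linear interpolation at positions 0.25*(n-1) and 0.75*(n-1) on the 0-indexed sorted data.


Sorted: 3, 6, 8, 10, 28, 32, 35, 63, 79, 88, 95
Q1 (25th %ile) = 9.0000
Q3 (75th %ile) = 71.0000
IQR = 71.0000 - 9.0000 = 62.0000

IQR = 62.0000


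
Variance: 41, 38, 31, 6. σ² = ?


Mean = 29.0000
Squared deviations: 144.0000, 81.0000, 4.0000, 529.0000
Sum = 758.0000
Variance = 758.0000/4 = 189.5000

Variance = 189.5000


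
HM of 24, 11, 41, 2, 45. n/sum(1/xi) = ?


Sum of reciprocals = 1/24 + 1/11 + 1/41 + 1/2 + 1/45 = 0.679188
HM = 5/0.679188 = 7.3617

HM = 7.3617


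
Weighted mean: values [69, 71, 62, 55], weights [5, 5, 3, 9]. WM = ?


Numerator = 69*5 + 71*5 + 62*3 + 55*9 = 1381
Denominator = 5 + 5 + 3 + 9 = 22
WM = 1381/22 = 62.7727

WM = 62.7727


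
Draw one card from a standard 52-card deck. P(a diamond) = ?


13 diamonds in 52 cards
P = 13/52 = 0.2500

P = 0.2500


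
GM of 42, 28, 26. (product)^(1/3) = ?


Product = 42 × 28 × 26 = 30576
GM = 30576^(1/3) = 31.2699

GM = 31.2699


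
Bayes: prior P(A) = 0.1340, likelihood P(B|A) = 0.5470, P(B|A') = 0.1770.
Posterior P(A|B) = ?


P(B) = P(B|A)*P(A) + P(B|A')*P(A')
= 0.5470*0.1340 + 0.1770*0.8660
= 0.073298 + 0.153282 = 0.226580
P(A|B) = 0.073298/0.226580 = 0.3235

P(A|B) = 0.3235


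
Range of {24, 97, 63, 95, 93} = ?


Max = 97, Min = 24
Range = 97 - 24 = 73

Range = 73


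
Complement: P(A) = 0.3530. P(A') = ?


P(not A) = 1 - 0.3530 = 0.6470

P(not A) = 0.6470


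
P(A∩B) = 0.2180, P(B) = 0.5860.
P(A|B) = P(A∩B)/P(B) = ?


P(A|B) = 0.2180/0.5860 = 0.3720

P(A|B) = 0.3720


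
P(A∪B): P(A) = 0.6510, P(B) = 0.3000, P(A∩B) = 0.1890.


P(A∪B) = 0.6510 + 0.3000 - 0.1890
= 0.9510 - 0.1890
= 0.7620

P(A∪B) = 0.7620


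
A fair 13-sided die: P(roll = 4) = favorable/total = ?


Favorable outcomes (roll = 4): 1
Total outcomes = 13
P = 1/13 = 0.0769

P = 0.0769


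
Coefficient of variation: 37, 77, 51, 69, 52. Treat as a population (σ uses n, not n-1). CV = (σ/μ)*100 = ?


Mean = 57.2000
SD = 14.1760
CV = (14.1760/57.2000)*100 = 24.7833%

CV = 24.7833%


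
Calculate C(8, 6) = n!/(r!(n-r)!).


C(8,6) = 8!/(6! × 2!)
= 40320/(720 × 2)
= 28

C(8,6) = 28


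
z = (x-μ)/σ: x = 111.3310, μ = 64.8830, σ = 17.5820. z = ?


z = (111.3310 - 64.8830)/17.5820
= 46.4480/17.5820
= 2.6418

z = 2.6418


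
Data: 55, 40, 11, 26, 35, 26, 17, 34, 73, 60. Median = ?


Sorted: 11, 17, 26, 26, 34, 35, 40, 55, 60, 73
n = 10 (even)
Middle values: 34 and 35
Median = (34+35)/2 = 34.5000

Median = 34.5000


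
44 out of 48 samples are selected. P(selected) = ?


P = 44/48 = 0.9167

P = 0.9167


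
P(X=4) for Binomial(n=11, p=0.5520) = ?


C(11,4) = 330
p^4 = 0.092845
(1-p)^7 = 0.003622
P = 330 * 0.092845 * 0.003622 = 0.1110

P(X=4) = 0.1110


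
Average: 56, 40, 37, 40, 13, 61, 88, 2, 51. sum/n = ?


Sum = 56 + 40 + 37 + 40 + 13 + 61 + 88 + 2 + 51 = 388
n = 9
Mean = 388/9 = 43.1111

Mean = 43.1111


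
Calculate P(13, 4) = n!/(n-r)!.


P(13,4) = 13!/9!
= 6227020800/362880
= 17160

P(13,4) = 17160


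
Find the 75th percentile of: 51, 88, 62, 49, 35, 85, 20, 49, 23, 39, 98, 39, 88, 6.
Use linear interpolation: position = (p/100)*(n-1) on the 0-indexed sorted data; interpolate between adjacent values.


Sorted: 6, 20, 23, 35, 39, 39, 49, 49, 51, 62, 85, 88, 88, 98
n = 14
Index = 75/100 * 13 = 9.7500
Lower = data[9] = 62, Upper = data[10] = 85
P75 = 62 + 0.7500*(23) = 79.2500

P75 = 79.2500


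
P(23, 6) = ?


P(23,6) = 23!/17!
= 25852016738884976640000/355687428096000
= 72681840

P(23,6) = 72681840


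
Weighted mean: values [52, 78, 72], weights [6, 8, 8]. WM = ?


Numerator = 52*6 + 78*8 + 72*8 = 1512
Denominator = 6 + 8 + 8 = 22
WM = 1512/22 = 68.7273

WM = 68.7273


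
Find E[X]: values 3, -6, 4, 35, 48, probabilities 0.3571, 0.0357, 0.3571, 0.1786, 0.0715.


E[X] = 3*0.3571 - 6*0.0357 + 4*0.3571 + 35*0.1786 + 48*0.0715
= 1.0713 - 0.2142 + 1.4284 + 6.2510 + 3.4320
= 11.9685

E[X] = 11.9685


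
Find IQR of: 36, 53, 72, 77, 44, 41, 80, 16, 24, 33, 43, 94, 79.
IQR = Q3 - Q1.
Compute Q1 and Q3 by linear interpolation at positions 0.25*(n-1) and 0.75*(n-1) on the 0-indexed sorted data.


Sorted: 16, 24, 33, 36, 41, 43, 44, 53, 72, 77, 79, 80, 94
Q1 (25th %ile) = 36.0000
Q3 (75th %ile) = 77.0000
IQR = 77.0000 - 36.0000 = 41.0000

IQR = 41.0000


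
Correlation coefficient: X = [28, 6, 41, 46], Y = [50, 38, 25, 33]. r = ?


Mean X = 30.2500, Mean Y = 36.5000
SD X = 15.465688, SD Y = 9.069179
Cov = -61.375000
r = -61.375000/(15.465688*9.069179) = -0.4376

r = -0.4376


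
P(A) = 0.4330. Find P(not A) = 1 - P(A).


P(not A) = 1 - 0.4330 = 0.5670

P(not A) = 0.5670


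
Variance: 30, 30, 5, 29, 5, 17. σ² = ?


Mean = 19.3333
Squared deviations: 113.7778, 113.7778, 205.4444, 93.4444, 205.4444, 5.4444
Sum = 737.3333
Variance = 737.3333/6 = 122.8889

Variance = 122.8889


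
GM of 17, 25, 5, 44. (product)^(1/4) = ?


Product = 17 × 25 × 5 × 44 = 93500
GM = 93500^(1/4) = 17.4865

GM = 17.4865


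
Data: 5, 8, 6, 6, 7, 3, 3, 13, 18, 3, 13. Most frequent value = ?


Frequencies: 3:3, 5:1, 6:2, 7:1, 8:1, 13:2, 18:1
Max frequency = 3
Mode = 3

Mode = 3


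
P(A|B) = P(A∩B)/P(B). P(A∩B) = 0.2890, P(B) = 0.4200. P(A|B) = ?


P(A|B) = 0.2890/0.4200 = 0.6881

P(A|B) = 0.6881


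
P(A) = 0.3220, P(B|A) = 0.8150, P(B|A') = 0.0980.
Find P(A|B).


P(B) = P(B|A)*P(A) + P(B|A')*P(A')
= 0.8150*0.3220 + 0.0980*0.6780
= 0.262430 + 0.066444 = 0.328874
P(A|B) = 0.262430/0.328874 = 0.7980

P(A|B) = 0.7980


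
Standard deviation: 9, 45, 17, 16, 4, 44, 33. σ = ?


Mean = 24.0000
Variance = 237.1429
SD = sqrt(237.1429) = 15.3994

SD = 15.3994


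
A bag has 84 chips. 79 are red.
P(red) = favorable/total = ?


P = 79/84 = 0.9405

P = 0.9405


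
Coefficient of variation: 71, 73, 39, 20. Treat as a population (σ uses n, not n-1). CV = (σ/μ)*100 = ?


Mean = 50.7500
SD = 22.2977
CV = (22.2977/50.7500)*100 = 43.9364%

CV = 43.9364%


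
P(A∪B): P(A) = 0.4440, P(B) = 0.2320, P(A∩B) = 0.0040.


P(A∪B) = 0.4440 + 0.2320 - 0.0040
= 0.6760 - 0.0040
= 0.6720

P(A∪B) = 0.6720


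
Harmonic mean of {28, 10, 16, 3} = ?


Sum of reciprocals = 1/28 + 1/10 + 1/16 + 1/3 = 0.531548
HM = 4/0.531548 = 7.5252

HM = 7.5252


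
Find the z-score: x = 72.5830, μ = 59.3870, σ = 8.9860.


z = (72.5830 - 59.3870)/8.9860
= 13.1960/8.9860
= 1.4685

z = 1.4685


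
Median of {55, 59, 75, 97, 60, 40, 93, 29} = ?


Sorted: 29, 40, 55, 59, 60, 75, 93, 97
n = 8 (even)
Middle values: 59 and 60
Median = (59+60)/2 = 59.5000

Median = 59.5000


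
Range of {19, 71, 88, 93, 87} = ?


Max = 93, Min = 19
Range = 93 - 19 = 74

Range = 74


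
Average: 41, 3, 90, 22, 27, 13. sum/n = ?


Sum = 41 + 3 + 90 + 22 + 27 + 13 = 196
n = 6
Mean = 196/6 = 32.6667

Mean = 32.6667


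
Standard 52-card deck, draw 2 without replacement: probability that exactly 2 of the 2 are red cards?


Hypergeometric: P(X=2) = C(26,2)·C(26,0) / C(52,2)
= 325 × 1 / 1326
= 325/1326 = 0.2451

P = 0.2451


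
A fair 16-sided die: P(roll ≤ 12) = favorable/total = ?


Favorable outcomes (roll ≤ 12): 12
Total outcomes = 16
P = 12/16 = 0.7500

P = 0.7500


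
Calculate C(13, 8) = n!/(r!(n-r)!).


C(13,8) = 13!/(8! × 5!)
= 6227020800/(40320 × 120)
= 1287

C(13,8) = 1287


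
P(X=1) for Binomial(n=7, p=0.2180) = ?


C(7,1) = 7
p^1 = 0.218000
(1-p)^6 = 0.228686
P = 7 * 0.218000 * 0.228686 = 0.3490

P(X=1) = 0.3490


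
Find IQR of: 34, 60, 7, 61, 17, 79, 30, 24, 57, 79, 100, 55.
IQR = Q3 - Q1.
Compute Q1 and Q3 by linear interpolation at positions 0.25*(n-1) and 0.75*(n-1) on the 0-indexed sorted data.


Sorted: 7, 17, 24, 30, 34, 55, 57, 60, 61, 79, 79, 100
Q1 (25th %ile) = 28.5000
Q3 (75th %ile) = 65.5000
IQR = 65.5000 - 28.5000 = 37.0000

IQR = 37.0000


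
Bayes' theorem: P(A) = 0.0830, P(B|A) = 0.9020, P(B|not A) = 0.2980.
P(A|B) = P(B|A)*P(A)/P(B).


P(B) = P(B|A)*P(A) + P(B|A')*P(A')
= 0.9020*0.0830 + 0.2980*0.9170
= 0.074866 + 0.273266 = 0.348132
P(A|B) = 0.074866/0.348132 = 0.2151

P(A|B) = 0.2151


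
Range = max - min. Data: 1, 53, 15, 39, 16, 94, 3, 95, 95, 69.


Max = 95, Min = 1
Range = 95 - 1 = 94

Range = 94


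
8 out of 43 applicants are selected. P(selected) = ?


P = 8/43 = 0.1860

P = 0.1860


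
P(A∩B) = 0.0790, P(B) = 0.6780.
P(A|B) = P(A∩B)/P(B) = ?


P(A|B) = 0.0790/0.6780 = 0.1165

P(A|B) = 0.1165


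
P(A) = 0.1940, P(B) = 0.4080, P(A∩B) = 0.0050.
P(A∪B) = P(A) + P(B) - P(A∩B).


P(A∪B) = 0.1940 + 0.4080 - 0.0050
= 0.6020 - 0.0050
= 0.5970

P(A∪B) = 0.5970


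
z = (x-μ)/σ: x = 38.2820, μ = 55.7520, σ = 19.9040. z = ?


z = (38.2820 - 55.7520)/19.9040
= -17.4700/19.9040
= -0.8777

z = -0.8777


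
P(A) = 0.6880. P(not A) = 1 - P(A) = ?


P(not A) = 1 - 0.6880 = 0.3120

P(not A) = 0.3120


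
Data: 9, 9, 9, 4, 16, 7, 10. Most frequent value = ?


Frequencies: 4:1, 7:1, 9:3, 10:1, 16:1
Max frequency = 3
Mode = 9

Mode = 9


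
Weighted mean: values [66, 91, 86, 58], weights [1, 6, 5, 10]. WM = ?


Numerator = 66*1 + 91*6 + 86*5 + 58*10 = 1622
Denominator = 1 + 6 + 5 + 10 = 22
WM = 1622/22 = 73.7273

WM = 73.7273


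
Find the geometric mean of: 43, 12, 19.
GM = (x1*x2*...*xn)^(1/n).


Product = 43 × 12 × 19 = 9804
GM = 9804^(1/3) = 21.4027

GM = 21.4027


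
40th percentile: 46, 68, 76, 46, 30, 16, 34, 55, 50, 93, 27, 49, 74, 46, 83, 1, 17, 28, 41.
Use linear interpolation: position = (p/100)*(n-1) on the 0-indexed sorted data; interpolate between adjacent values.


Sorted: 1, 16, 17, 27, 28, 30, 34, 41, 46, 46, 46, 49, 50, 55, 68, 74, 76, 83, 93
n = 19
Index = 40/100 * 18 = 7.2000
Lower = data[7] = 41, Upper = data[8] = 46
P40 = 41 + 0.2000*(5) = 42.0000

P40 = 42.0000


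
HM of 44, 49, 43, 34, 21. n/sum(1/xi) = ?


Sum of reciprocals = 1/44 + 1/49 + 1/43 + 1/34 + 1/21 = 0.143422
HM = 5/0.143422 = 34.8621

HM = 34.8621


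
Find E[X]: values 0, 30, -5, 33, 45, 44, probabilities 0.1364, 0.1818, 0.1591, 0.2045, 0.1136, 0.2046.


E[X] = 0*0.1364 + 30*0.1818 - 5*0.1591 + 33*0.2045 + 45*0.1136 + 44*0.2046
= 0 + 5.4540 - 0.7955 + 6.7485 + 5.1120 + 9.0024
= 25.5214

E[X] = 25.5214


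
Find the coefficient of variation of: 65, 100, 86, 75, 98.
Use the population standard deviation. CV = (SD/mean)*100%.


Mean = 84.8000
SD = 13.3776
CV = (13.3776/84.8000)*100 = 15.7755%

CV = 15.7755%


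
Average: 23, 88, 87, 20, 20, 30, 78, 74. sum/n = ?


Sum = 23 + 88 + 87 + 20 + 20 + 30 + 78 + 74 = 420
n = 8
Mean = 420/8 = 52.5000

Mean = 52.5000


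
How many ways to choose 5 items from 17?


C(17,5) = 17!/(5! × 12!)
= 355687428096000/(120 × 479001600)
= 6188

C(17,5) = 6188


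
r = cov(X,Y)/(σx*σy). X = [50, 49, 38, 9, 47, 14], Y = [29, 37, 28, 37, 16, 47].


Mean X = 34.5000, Mean Y = 32.3333
SD X = 16.780445, SD Y = 9.620580
Cov = -103.833333
r = -103.833333/(16.780445*9.620580) = -0.6432

r = -0.6432


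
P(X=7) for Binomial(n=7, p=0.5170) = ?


C(7,7) = 1
p^7 = 0.009873
(1-p)^0 = 1.000000
P = 1 * 0.009873 * 1.000000 = 0.0099

P(X=7) = 0.0099


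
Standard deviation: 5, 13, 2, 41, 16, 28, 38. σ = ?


Mean = 20.4286
Variance = 205.9592
SD = sqrt(205.9592) = 14.3513

SD = 14.3513


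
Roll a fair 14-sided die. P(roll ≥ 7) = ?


Favorable outcomes (roll ≥ 7): 8
Total outcomes = 14
P = 8/14 = 0.5714

P = 0.5714


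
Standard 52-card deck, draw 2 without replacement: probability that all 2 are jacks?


P(all jacks) = (4/52) × (3/51)
= 0.0045

P = 0.0045


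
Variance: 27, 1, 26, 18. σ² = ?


Mean = 18.0000
Squared deviations: 81.0000, 289.0000, 64.0000, 0
Sum = 434.0000
Variance = 434.0000/4 = 108.5000

Variance = 108.5000


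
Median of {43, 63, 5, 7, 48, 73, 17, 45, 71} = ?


Sorted: 5, 7, 17, 43, 45, 48, 63, 71, 73
n = 9 (odd)
Middle value = 45

Median = 45


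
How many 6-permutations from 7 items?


P(7,6) = 7!/1!
= 5040/1
= 5040

P(7,6) = 5040


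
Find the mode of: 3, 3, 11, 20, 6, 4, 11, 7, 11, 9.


Frequencies: 3:2, 4:1, 6:1, 7:1, 9:1, 11:3, 20:1
Max frequency = 3
Mode = 11

Mode = 11


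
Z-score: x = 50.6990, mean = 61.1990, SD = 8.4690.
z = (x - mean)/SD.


z = (50.6990 - 61.1990)/8.4690
= -10.5000/8.4690
= -1.2398

z = -1.2398


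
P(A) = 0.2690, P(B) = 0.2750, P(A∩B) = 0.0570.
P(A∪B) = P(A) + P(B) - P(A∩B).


P(A∪B) = 0.2690 + 0.2750 - 0.0570
= 0.5440 - 0.0570
= 0.4870

P(A∪B) = 0.4870


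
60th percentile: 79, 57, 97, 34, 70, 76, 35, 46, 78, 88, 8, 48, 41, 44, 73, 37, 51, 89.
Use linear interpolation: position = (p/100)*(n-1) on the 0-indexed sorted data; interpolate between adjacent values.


Sorted: 8, 34, 35, 37, 41, 44, 46, 48, 51, 57, 70, 73, 76, 78, 79, 88, 89, 97
n = 18
Index = 60/100 * 17 = 10.2000
Lower = data[10] = 70, Upper = data[11] = 73
P60 = 70 + 0.2000*(3) = 70.6000

P60 = 70.6000


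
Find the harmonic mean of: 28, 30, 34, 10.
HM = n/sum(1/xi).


Sum of reciprocals = 1/28 + 1/30 + 1/34 + 1/10 = 0.198459
HM = 4/0.198459 = 20.1553

HM = 20.1553


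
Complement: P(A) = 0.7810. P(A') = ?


P(not A) = 1 - 0.7810 = 0.2190

P(not A) = 0.2190


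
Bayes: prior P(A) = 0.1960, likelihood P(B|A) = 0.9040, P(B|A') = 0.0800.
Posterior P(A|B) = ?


P(B) = P(B|A)*P(A) + P(B|A')*P(A')
= 0.9040*0.1960 + 0.0800*0.8040
= 0.177184 + 0.064320 = 0.241504
P(A|B) = 0.177184/0.241504 = 0.7337

P(A|B) = 0.7337


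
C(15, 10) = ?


C(15,10) = 15!/(10! × 5!)
= 1307674368000/(3628800 × 120)
= 3003

C(15,10) = 3003


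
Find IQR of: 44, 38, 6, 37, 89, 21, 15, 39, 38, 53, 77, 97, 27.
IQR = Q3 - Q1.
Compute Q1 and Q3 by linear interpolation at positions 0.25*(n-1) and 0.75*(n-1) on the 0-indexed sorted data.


Sorted: 6, 15, 21, 27, 37, 38, 38, 39, 44, 53, 77, 89, 97
Q1 (25th %ile) = 27.0000
Q3 (75th %ile) = 53.0000
IQR = 53.0000 - 27.0000 = 26.0000

IQR = 26.0000


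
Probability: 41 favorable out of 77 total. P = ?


P = 41/77 = 0.5325

P = 0.5325


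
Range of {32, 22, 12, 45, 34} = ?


Max = 45, Min = 12
Range = 45 - 12 = 33

Range = 33


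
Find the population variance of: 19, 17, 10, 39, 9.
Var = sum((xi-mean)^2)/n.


Mean = 18.8000
Squared deviations: 0.0400, 3.2400, 77.4400, 408.0400, 96.0400
Sum = 584.8000
Variance = 584.8000/5 = 116.9600

Variance = 116.9600


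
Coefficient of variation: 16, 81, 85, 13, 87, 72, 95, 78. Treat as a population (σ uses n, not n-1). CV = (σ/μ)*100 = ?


Mean = 65.8750
SD = 30.3251
CV = (30.3251/65.8750)*100 = 46.0342%

CV = 46.0342%
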